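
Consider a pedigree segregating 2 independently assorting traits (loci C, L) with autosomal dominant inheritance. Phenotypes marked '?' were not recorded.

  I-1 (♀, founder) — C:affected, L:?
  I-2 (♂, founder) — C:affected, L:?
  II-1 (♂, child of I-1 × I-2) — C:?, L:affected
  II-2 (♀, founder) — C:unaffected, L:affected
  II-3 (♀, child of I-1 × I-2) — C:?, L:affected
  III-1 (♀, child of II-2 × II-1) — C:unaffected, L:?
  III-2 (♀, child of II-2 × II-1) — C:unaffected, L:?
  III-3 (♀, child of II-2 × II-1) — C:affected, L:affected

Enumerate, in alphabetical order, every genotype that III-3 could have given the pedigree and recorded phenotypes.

III-3 ∈ {Cc LL, Cc Ll}

C/I-1 aff ·: Cc|CC
C/I-2 aff ·: Cc|CC
C/II-1 ? I-1×I-2: Cc
C/II-2 un ·: cc
C/II-3 ? I-1×I-2: cc|Cc|CC
C/III-1 un II-2×II-1: cc
C/III-2 un II-2×II-1: cc
C/III-3 aff II-2×II-1: Cc
⇒ C over [I-1,I-2,II-1,II-2,II-3,III-1,III-2,III-3]: 7 consistent
L/I-1 ? ·: ll|Ll|LL
L/I-2 ? ·: ll|Ll|LL
L/II-1 aff I-1×I-2: Ll|LL
L/II-2 aff ·: Ll|LL
L/II-3 aff I-1×I-2: Ll|LL
L/III-1 ? II-2×II-1: ll|Ll|LL
L/III-2 ? II-2×II-1: ll|Ll|LL
L/III-3 aff II-2×II-1: Ll|LL
⇒ L over [I-1,I-2,II-1,II-2,II-3,III-1,III-2,III-3]: 323 consistent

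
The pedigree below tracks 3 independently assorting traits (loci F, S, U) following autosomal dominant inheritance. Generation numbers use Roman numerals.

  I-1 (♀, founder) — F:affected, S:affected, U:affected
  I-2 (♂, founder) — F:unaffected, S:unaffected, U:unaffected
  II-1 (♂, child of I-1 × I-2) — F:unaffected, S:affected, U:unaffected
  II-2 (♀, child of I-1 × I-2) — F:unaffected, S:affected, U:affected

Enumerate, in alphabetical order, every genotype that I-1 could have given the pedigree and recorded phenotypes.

I-1 ∈ {Ff SS Uu, Ff Ss Uu}

F/I-1 aff ·: Ff
F/I-2 un ·: ff
F/II-1 un I-1×I-2: ff
F/II-2 un I-1×I-2: ff
⇒ F over [I-1,I-2,II-1,II-2]: 1 consistent
S/I-1 aff ·: Ss|SS
S/I-2 un ·: ss
S/II-1 aff I-1×I-2: Ss
S/II-2 aff I-1×I-2: Ss
⇒ S over [I-1,I-2,II-1,II-2]: 2 consistent
U/I-1 aff ·: Uu
U/I-2 un ·: uu
U/II-1 un I-1×I-2: uu
U/II-2 aff I-1×I-2: Uu
⇒ U over [I-1,I-2,II-1,II-2]: 1 consistent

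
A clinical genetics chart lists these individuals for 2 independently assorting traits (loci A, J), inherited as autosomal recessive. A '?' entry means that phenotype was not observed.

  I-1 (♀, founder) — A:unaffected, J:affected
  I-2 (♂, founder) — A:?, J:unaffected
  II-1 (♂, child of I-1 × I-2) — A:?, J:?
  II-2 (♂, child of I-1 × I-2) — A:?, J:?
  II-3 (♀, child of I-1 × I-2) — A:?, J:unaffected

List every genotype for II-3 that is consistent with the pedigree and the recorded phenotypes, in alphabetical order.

A/I-1 un ·: AA|Aa
A/I-2 ? ·: AA|Aa|aa
A/II-1 ? I-1×I-2: AA|Aa|aa
A/II-2 ? I-1×I-2: AA|Aa|aa
A/II-3 ? I-1×I-2: AA|Aa|aa
⇒ A over [I-1,I-2,II-1,II-2,II-3]: 53 consistent
J/I-1 aff ·: jj
J/I-2 un ·: JJ|Jj
J/II-1 ? I-1×I-2: Jj|jj
J/II-2 ? I-1×I-2: Jj|jj
J/II-3 un I-1×I-2: Jj
⇒ J over [I-1,I-2,II-1,II-2,II-3]: 5 consistent

II-3 ∈ {AA Jj, Aa Jj, aa Jj}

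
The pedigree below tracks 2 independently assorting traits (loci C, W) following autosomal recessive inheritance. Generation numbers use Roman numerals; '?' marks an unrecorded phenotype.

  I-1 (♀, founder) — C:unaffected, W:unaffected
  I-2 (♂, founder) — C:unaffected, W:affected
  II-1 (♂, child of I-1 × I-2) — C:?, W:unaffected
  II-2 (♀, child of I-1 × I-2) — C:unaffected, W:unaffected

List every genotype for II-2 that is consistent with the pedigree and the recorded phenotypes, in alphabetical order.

C/I-1 un ·: CC|Cc
C/I-2 un ·: CC|Cc
C/II-1 ? I-1×I-2: CC|Cc|cc
C/II-2 un I-1×I-2: CC|Cc
⇒ C over [I-1,I-2,II-1,II-2]: 15 consistent
W/I-1 un ·: WW|Ww
W/I-2 aff ·: ww
W/II-1 un I-1×I-2: Ww
W/II-2 un I-1×I-2: Ww
⇒ W over [I-1,I-2,II-1,II-2]: 2 consistent

II-2 ∈ {CC Ww, Cc Ww}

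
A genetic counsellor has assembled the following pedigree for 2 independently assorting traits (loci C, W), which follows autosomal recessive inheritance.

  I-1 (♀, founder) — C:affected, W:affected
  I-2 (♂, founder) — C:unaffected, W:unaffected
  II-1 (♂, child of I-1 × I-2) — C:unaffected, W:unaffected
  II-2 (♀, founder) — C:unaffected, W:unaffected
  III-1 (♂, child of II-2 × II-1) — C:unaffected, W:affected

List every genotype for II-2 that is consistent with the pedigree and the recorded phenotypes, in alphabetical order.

II-2 ∈ {CC Ww, Cc Ww}

C/I-1 aff ·: cc
C/I-2 un ·: CC|Cc
C/II-1 un I-1×I-2: Cc
C/II-2 un ·: CC|Cc
C/III-1 un II-2×II-1: CC|Cc
⇒ C over [I-1,I-2,II-1,II-2,III-1]: 8 consistent
W/I-1 aff ·: ww
W/I-2 un ·: WW|Ww
W/II-1 un I-1×I-2: Ww
W/II-2 un ·: Ww
W/III-1 aff II-2×II-1: ww
⇒ W over [I-1,I-2,II-1,II-2,III-1]: 2 consistent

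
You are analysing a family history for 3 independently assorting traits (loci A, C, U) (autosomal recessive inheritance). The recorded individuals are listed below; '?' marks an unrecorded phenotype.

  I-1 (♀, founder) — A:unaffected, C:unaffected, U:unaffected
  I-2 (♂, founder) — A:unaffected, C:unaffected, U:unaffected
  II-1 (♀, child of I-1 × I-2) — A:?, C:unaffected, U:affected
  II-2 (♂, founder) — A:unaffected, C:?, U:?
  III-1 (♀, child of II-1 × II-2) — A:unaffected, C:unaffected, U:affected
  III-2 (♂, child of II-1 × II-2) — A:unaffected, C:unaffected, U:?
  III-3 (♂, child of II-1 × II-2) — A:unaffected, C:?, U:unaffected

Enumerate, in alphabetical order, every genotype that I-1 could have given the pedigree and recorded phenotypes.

A/I-1 un ·: AA|Aa
A/I-2 un ·: AA|Aa
A/II-1 ? I-1×I-2: AA|Aa|aa
A/II-2 un ·: AA|Aa
A/III-1 un II-1×II-2: AA|Aa
A/III-2 un II-1×II-2: AA|Aa
A/III-3 un II-1×II-2: AA|Aa
⇒ A over [I-1,I-2,II-1,II-2,III-1,III-2,III-3]: 86 consistent
C/I-1 un ·: CC|Cc
C/I-2 un ·: CC|Cc
C/II-1 un I-1×I-2: CC|Cc
C/II-2 ? ·: CC|Cc|cc
C/III-1 un II-1×II-2: CC|Cc
C/III-2 un II-1×II-2: CC|Cc
C/III-3 ? II-1×II-2: CC|Cc|cc
⇒ C over [I-1,I-2,II-1,II-2,III-1,III-2,III-3]: 106 consistent
U/I-1 un ·: Uu
U/I-2 un ·: Uu
U/II-1 aff I-1×I-2: uu
U/II-2 ? ·: Uu
U/III-1 aff II-1×II-2: uu
U/III-2 ? II-1×II-2: Uu|uu
U/III-3 un II-1×II-2: Uu
⇒ U over [I-1,I-2,II-1,II-2,III-1,III-2,III-3]: 2 consistent

I-1 ∈ {AA CC Uu, AA Cc Uu, Aa CC Uu, Aa Cc Uu}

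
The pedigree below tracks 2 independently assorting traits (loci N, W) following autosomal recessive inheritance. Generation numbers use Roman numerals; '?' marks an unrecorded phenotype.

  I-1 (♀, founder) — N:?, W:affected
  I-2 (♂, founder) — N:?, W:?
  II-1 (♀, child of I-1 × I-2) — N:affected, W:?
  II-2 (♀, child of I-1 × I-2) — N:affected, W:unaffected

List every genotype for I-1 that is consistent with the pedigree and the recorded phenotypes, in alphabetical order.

I-1 ∈ {Nn ww, nn ww}

N/I-1 ? ·: Nn|nn
N/I-2 ? ·: Nn|nn
N/II-1 aff I-1×I-2: nn
N/II-2 aff I-1×I-2: nn
⇒ N over [I-1,I-2,II-1,II-2]: 4 consistent
W/I-1 aff ·: ww
W/I-2 ? ·: WW|Ww
W/II-1 ? I-1×I-2: Ww|ww
W/II-2 un I-1×I-2: Ww
⇒ W over [I-1,I-2,II-1,II-2]: 3 consistent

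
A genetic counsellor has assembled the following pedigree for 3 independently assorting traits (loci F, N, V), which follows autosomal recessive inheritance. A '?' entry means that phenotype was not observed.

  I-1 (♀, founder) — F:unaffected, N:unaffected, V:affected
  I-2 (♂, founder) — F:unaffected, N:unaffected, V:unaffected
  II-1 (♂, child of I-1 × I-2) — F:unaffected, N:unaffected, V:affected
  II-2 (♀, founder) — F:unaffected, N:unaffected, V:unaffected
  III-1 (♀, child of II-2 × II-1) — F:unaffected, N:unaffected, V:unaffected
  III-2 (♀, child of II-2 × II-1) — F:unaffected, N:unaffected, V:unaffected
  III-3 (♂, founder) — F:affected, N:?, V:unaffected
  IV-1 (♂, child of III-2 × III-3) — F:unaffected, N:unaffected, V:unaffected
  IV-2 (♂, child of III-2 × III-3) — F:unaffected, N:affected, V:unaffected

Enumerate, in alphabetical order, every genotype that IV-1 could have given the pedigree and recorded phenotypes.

IV-1 ∈ {Ff NN VV, Ff NN Vv, Ff Nn VV, Ff Nn Vv}

F/I-1 un ·: FF|Ff
F/I-2 un ·: FF|Ff
F/II-1 un I-1×I-2: FF|Ff
F/II-2 un ·: FF|Ff
F/III-1 un II-2×II-1: FF|Ff
F/III-2 un II-2×II-1: FF|Ff
F/III-3 aff ·: ff
F/IV-1 un III-2×III-3: Ff
F/IV-2 un III-2×III-3: Ff
⇒ F over [I-1,I-2,II-1,II-2,III-1,III-2,III-3,IV-1,IV-2]: 44 consistent
N/I-1 un ·: NN|Nn
N/I-2 un ·: NN|Nn
N/II-1 un I-1×I-2: NN|Nn
N/II-2 un ·: NN|Nn
N/III-1 un II-2×II-1: NN|Nn
N/III-2 un II-2×II-1: Nn
N/III-3 ? ·: Nn|nn
N/IV-1 un III-2×III-3: NN|Nn
N/IV-2 aff III-2×III-3: nn
⇒ N over [I-1,I-2,II-1,II-2,III-1,III-2,III-3,IV-1,IV-2]: 60 consistent
V/I-1 aff ·: vv
V/I-2 un ·: Vv
V/II-1 aff I-1×I-2: vv
V/II-2 un ·: VV|Vv
V/III-1 un II-2×II-1: Vv
V/III-2 un II-2×II-1: Vv
V/III-3 un ·: VV|Vv
V/IV-1 un III-2×III-3: VV|Vv
V/IV-2 un III-2×III-3: VV|Vv
⇒ V over [I-1,I-2,II-1,II-2,III-1,III-2,III-3,IV-1,IV-2]: 16 consistent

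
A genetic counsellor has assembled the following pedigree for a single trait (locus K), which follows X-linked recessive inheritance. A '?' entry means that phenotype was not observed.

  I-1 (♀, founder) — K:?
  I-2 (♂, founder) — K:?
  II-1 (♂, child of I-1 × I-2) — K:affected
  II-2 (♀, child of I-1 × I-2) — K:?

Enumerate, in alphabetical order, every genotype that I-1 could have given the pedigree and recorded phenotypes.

I-1 ∈ {X^KX^k, X^kX^k}

K/I-1 ? ·: X^KX^k|X^kX^k
K/I-2 ? ·: X^KY|X^kY
K/II-1 aff I-1×I-2: X^kY
K/II-2 ? I-1×I-2: X^KX^K|X^KX^k|X^kX^k
⇒ K over [I-1,I-2,II-1,II-2]: 6 consistent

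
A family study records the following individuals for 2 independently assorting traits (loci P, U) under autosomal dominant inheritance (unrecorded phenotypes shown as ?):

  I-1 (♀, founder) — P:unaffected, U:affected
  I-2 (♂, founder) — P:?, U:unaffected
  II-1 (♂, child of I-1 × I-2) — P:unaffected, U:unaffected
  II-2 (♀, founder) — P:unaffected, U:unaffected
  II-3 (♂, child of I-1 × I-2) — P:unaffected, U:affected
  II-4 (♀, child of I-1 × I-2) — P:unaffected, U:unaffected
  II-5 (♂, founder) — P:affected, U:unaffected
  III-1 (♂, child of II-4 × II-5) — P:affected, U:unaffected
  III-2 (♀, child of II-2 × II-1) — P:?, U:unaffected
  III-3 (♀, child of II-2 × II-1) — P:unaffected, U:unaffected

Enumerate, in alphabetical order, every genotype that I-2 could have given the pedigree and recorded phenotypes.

P/I-1 un ·: pp
P/I-2 ? ·: pp|Pp
P/II-1 un I-1×I-2: pp
P/II-2 un ·: pp
P/II-3 un I-1×I-2: pp
P/II-4 un I-1×I-2: pp
P/II-5 aff ·: Pp|PP
P/III-1 aff II-4×II-5: Pp
P/III-2 ? II-2×II-1: pp
P/III-3 un II-2×II-1: pp
⇒ P over [I-1,I-2,II-1,II-2,II-3,II-4,II-5,III-1,III-2,III-3]: 4 consistent
U/I-1 aff ·: Uu
U/I-2 un ·: uu
U/II-1 un I-1×I-2: uu
U/II-2 un ·: uu
U/II-3 aff I-1×I-2: Uu
U/II-4 un I-1×I-2: uu
U/II-5 un ·: uu
U/III-1 un II-4×II-5: uu
U/III-2 un II-2×II-1: uu
U/III-3 un II-2×II-1: uu
⇒ U over [I-1,I-2,II-1,II-2,II-3,II-4,II-5,III-1,III-2,III-3]: 1 consistent

I-2 ∈ {Pp uu, pp uu}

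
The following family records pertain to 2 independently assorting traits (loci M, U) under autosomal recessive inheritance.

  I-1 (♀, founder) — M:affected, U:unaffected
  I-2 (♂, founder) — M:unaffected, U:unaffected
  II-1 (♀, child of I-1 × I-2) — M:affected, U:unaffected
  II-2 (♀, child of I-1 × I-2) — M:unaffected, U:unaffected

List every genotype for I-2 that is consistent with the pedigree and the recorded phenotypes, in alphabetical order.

M/I-1 aff ·: mm
M/I-2 un ·: Mm
M/II-1 aff I-1×I-2: mm
M/II-2 un I-1×I-2: Mm
⇒ M over [I-1,I-2,II-1,II-2]: 1 consistent
U/I-1 un ·: UU|Uu
U/I-2 un ·: UU|Uu
U/II-1 un I-1×I-2: UU|Uu
U/II-2 un I-1×I-2: UU|Uu
⇒ U over [I-1,I-2,II-1,II-2]: 13 consistent

I-2 ∈ {Mm UU, Mm Uu}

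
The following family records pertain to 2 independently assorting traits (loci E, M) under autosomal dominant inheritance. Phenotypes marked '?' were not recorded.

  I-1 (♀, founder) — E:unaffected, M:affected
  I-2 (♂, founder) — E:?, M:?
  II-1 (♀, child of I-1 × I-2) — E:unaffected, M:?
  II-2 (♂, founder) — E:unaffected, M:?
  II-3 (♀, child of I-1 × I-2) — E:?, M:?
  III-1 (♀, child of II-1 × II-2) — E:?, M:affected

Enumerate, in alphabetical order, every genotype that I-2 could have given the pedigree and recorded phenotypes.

E/I-1 un ·: ee
E/I-2 ? ·: ee|Ee
E/II-1 un I-1×I-2: ee
E/II-2 un ·: ee
E/II-3 ? I-1×I-2: ee|Ee
E/III-1 ? II-1×II-2: ee
⇒ E over [I-1,I-2,II-1,II-2,II-3,III-1]: 3 consistent
M/I-1 aff ·: Mm|MM
M/I-2 ? ·: mm|Mm|MM
M/II-1 ? I-1×I-2: mm|Mm|MM
M/II-2 ? ·: mm|Mm|MM
M/II-3 ? I-1×I-2: mm|Mm|MM
M/III-1 aff II-1×II-2: Mm|MM
⇒ M over [I-1,I-2,II-1,II-2,II-3,III-1]: 92 consistent

I-2 ∈ {Ee MM, Ee Mm, Ee mm, ee MM, ee Mm, ee mm}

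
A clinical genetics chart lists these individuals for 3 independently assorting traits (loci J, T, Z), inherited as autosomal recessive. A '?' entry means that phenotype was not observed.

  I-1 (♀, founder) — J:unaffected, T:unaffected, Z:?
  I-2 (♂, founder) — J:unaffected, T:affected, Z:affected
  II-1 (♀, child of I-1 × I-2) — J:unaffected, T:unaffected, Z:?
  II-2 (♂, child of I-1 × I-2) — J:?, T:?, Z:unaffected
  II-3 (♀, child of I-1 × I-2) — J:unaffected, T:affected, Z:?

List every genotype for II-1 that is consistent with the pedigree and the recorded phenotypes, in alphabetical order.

J/I-1 un ·: JJ|Jj
J/I-2 un ·: JJ|Jj
J/II-1 un I-1×I-2: JJ|Jj
J/II-2 ? I-1×I-2: JJ|Jj|jj
J/II-3 un I-1×I-2: JJ|Jj
⇒ J over [I-1,I-2,II-1,II-2,II-3]: 29 consistent
T/I-1 un ·: Tt
T/I-2 aff ·: tt
T/II-1 un I-1×I-2: Tt
T/II-2 ? I-1×I-2: Tt|tt
T/II-3 aff I-1×I-2: tt
⇒ T over [I-1,I-2,II-1,II-2,II-3]: 2 consistent
Z/I-1 ? ·: ZZ|Zz
Z/I-2 aff ·: zz
Z/II-1 ? I-1×I-2: Zz|zz
Z/II-2 un I-1×I-2: Zz
Z/II-3 ? I-1×I-2: Zz|zz
⇒ Z over [I-1,I-2,II-1,II-2,II-3]: 5 consistent

II-1 ∈ {JJ Tt Zz, JJ Tt zz, Jj Tt Zz, Jj Tt zz}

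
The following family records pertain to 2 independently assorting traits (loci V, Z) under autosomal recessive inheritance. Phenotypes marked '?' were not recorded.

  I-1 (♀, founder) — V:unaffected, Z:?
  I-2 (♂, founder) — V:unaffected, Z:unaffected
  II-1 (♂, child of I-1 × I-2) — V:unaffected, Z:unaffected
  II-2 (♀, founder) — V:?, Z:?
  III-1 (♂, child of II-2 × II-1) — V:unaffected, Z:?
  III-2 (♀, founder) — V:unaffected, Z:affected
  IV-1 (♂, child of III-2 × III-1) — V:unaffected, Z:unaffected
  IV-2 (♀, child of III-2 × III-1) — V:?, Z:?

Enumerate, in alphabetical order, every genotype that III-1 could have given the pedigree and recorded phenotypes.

V/I-1 un ·: VV|Vv
V/I-2 un ·: VV|Vv
V/II-1 un I-1×I-2: VV|Vv
V/II-2 ? ·: VV|Vv|vv
V/III-1 un II-2×II-1: VV|Vv
V/III-2 un ·: VV|Vv
V/IV-1 un III-2×III-1: VV|Vv
V/IV-2 ? III-2×III-1: VV|Vv|vv
⇒ V over [I-1,I-2,II-1,II-2,III-1,III-2,IV-1,IV-2]: 240 consistent
Z/I-1 ? ·: ZZ|Zz|zz
Z/I-2 un ·: ZZ|Zz
Z/II-1 un I-1×I-2: ZZ|Zz
Z/II-2 ? ·: ZZ|Zz|zz
Z/III-1 ? II-2×II-1: ZZ|Zz
Z/III-2 aff ·: zz
Z/IV-1 un III-2×III-1: Zz
Z/IV-2 ? III-2×III-1: Zz|zz
⇒ Z over [I-1,I-2,II-1,II-2,III-1,III-2,IV-1,IV-2]: 64 consistent

III-1 ∈ {VV ZZ, VV Zz, Vv ZZ, Vv Zz}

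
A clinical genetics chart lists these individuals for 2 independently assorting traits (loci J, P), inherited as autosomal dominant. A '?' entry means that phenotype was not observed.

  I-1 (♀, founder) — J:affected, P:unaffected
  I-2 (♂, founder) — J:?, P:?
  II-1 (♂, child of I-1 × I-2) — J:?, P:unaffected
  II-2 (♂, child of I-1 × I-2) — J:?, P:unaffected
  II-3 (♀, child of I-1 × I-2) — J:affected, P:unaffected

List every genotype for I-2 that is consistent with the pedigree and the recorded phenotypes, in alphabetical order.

I-2 ∈ {JJ Pp, JJ pp, Jj Pp, Jj pp, jj Pp, jj pp}

J/I-1 aff ·: Jj|JJ
J/I-2 ? ·: jj|Jj|JJ
J/II-1 ? I-1×I-2: jj|Jj|JJ
J/II-2 ? I-1×I-2: jj|Jj|JJ
J/II-3 aff I-1×I-2: Jj|JJ
⇒ J over [I-1,I-2,II-1,II-2,II-3]: 40 consistent
P/I-1 un ·: pp
P/I-2 ? ·: pp|Pp
P/II-1 un I-1×I-2: pp
P/II-2 un I-1×I-2: pp
P/II-3 un I-1×I-2: pp
⇒ P over [I-1,I-2,II-1,II-2,II-3]: 2 consistent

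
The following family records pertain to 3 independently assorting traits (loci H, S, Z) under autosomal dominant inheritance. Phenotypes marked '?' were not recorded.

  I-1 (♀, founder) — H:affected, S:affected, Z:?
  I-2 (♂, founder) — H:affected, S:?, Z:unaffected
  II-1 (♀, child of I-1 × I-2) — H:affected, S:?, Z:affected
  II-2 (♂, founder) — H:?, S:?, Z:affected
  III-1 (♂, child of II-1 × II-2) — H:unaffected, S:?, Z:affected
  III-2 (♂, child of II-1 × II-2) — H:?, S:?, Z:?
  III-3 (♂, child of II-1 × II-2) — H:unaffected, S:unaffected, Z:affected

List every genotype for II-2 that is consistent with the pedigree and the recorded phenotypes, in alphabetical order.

H/I-1 aff ·: Hh|HH
H/I-2 aff ·: Hh|HH
H/II-1 aff I-1×I-2: Hh
H/II-2 ? ·: hh|Hh
H/III-1 un II-1×II-2: hh
H/III-2 ? II-1×II-2: hh|Hh|HH
H/III-3 un II-1×II-2: hh
⇒ H over [I-1,I-2,II-1,II-2,III-1,III-2,III-3]: 15 consistent
S/I-1 aff ·: Ss|SS
S/I-2 ? ·: ss|Ss|SS
S/II-1 ? I-1×I-2: ss|Ss
S/II-2 ? ·: ss|Ss
S/III-1 ? II-1×II-2: ss|Ss|SS
S/III-2 ? II-1×II-2: ss|Ss|SS
S/III-3 un II-1×II-2: ss
⇒ S over [I-1,I-2,II-1,II-2,III-1,III-2,III-3]: 75 consistent
Z/I-1 ? ·: Zz|ZZ
Z/I-2 un ·: zz
Z/II-1 aff I-1×I-2: Zz
Z/II-2 aff ·: Zz|ZZ
Z/III-1 aff II-1×II-2: Zz|ZZ
Z/III-2 ? II-1×II-2: zz|Zz|ZZ
Z/III-3 aff II-1×II-2: Zz|ZZ
⇒ Z over [I-1,I-2,II-1,II-2,III-1,III-2,III-3]: 40 consistent

II-2 ∈ {Hh Ss ZZ, Hh Ss Zz, Hh ss ZZ, Hh ss Zz, hh Ss ZZ, hh Ss Zz, hh ss ZZ, hh ss Zz}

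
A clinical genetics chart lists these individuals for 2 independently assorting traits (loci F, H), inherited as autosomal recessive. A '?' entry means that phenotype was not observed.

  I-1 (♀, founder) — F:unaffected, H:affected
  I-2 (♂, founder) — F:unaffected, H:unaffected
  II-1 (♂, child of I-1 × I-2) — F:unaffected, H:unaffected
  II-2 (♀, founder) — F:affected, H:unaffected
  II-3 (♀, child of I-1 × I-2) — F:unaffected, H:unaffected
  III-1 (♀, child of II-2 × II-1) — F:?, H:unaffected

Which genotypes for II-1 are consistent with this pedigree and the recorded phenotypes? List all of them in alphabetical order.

F/I-1 un ·: FF|Ff
F/I-2 un ·: FF|Ff
F/II-1 un I-1×I-2: FF|Ff
F/II-2 aff ·: ff
F/II-3 un I-1×I-2: FF|Ff
F/III-1 ? II-2×II-1: Ff|ff
⇒ F over [I-1,I-2,II-1,II-2,II-3,III-1]: 19 consistent
H/I-1 aff ·: hh
H/I-2 un ·: HH|Hh
H/II-1 un I-1×I-2: Hh
H/II-2 un ·: HH|Hh
H/II-3 un I-1×I-2: Hh
H/III-1 un II-2×II-1: HH|Hh
⇒ H over [I-1,I-2,II-1,II-2,II-3,III-1]: 8 consistent

II-1 ∈ {FF Hh, Ff Hh}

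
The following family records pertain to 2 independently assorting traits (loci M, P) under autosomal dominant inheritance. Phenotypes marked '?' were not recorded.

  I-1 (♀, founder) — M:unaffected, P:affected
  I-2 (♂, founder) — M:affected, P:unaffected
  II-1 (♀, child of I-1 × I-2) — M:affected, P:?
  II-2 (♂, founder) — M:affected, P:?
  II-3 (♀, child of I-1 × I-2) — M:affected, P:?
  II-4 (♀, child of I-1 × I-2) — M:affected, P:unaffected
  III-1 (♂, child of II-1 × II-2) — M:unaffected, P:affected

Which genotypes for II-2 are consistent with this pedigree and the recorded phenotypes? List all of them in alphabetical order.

II-2 ∈ {Mm PP, Mm Pp, Mm pp}

M/I-1 un ·: mm
M/I-2 aff ·: Mm|MM
M/II-1 aff I-1×I-2: Mm
M/II-2 aff ·: Mm
M/II-3 aff I-1×I-2: Mm
M/II-4 aff I-1×I-2: Mm
M/III-1 un II-1×II-2: mm
⇒ M over [I-1,I-2,II-1,II-2,II-3,II-4,III-1]: 2 consistent
P/I-1 aff ·: Pp
P/I-2 un ·: pp
P/II-1 ? I-1×I-2: pp|Pp
P/II-2 ? ·: pp|Pp|PP
P/II-3 ? I-1×I-2: pp|Pp
P/II-4 un I-1×I-2: pp
P/III-1 aff II-1×II-2: Pp|PP
⇒ P over [I-1,I-2,II-1,II-2,II-3,II-4,III-1]: 14 consistent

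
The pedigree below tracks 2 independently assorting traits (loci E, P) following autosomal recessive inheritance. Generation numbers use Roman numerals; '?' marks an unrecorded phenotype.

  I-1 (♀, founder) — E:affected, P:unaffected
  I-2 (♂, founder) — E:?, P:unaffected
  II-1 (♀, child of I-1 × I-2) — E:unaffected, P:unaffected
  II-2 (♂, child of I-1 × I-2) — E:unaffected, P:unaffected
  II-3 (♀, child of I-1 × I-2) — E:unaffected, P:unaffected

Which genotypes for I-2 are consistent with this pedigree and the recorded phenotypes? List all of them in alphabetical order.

I-2 ∈ {EE PP, EE Pp, Ee PP, Ee Pp}

E/I-1 aff ·: ee
E/I-2 ? ·: EE|Ee
E/II-1 un I-1×I-2: Ee
E/II-2 un I-1×I-2: Ee
E/II-3 un I-1×I-2: Ee
⇒ E over [I-1,I-2,II-1,II-2,II-3]: 2 consistent
P/I-1 un ·: PP|Pp
P/I-2 un ·: PP|Pp
P/II-1 un I-1×I-2: PP|Pp
P/II-2 un I-1×I-2: PP|Pp
P/II-3 un I-1×I-2: PP|Pp
⇒ P over [I-1,I-2,II-1,II-2,II-3]: 25 consistent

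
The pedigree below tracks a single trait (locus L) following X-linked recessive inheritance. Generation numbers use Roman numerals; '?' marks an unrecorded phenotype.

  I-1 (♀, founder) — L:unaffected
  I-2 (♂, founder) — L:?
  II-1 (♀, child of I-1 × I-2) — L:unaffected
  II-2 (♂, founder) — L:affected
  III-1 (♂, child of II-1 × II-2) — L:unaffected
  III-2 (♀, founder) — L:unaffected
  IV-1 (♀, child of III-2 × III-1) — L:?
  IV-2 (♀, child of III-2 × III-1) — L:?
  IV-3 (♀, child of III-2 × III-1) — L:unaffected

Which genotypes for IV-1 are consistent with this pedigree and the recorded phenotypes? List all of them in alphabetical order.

IV-1 ∈ {X^LX^L, X^LX^l}

L/I-1 un ·: X^LX^L|X^LX^l
L/I-2 ? ·: X^LY|X^lY
L/II-1 un I-1×I-2: X^LX^L|X^LX^l
L/II-2 aff ·: X^lY
L/III-1 un II-1×II-2: X^LY
L/III-2 un ·: X^LX^L|X^LX^l
L/IV-1 ? III-2×III-1: X^LX^L|X^LX^l
L/IV-2 ? III-2×III-1: X^LX^L|X^LX^l
L/IV-3 un III-2×III-1: X^LX^L|X^LX^l
⇒ L over [I-1,I-2,II-1,II-2,III-1,III-2,IV-1,IV-2,IV-3]: 45 consistent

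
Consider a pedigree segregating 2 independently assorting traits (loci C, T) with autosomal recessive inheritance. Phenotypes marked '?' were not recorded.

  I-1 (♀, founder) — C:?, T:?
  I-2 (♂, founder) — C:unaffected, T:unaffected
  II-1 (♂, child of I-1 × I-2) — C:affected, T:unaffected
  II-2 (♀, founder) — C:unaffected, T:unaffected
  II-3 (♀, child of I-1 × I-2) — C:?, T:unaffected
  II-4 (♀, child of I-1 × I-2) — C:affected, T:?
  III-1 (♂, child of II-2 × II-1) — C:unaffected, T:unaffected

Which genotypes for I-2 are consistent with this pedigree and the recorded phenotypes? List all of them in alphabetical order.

I-2 ∈ {Cc TT, Cc Tt}

C/I-1 ? ·: Cc|cc
C/I-2 un ·: Cc
C/II-1 aff I-1×I-2: cc
C/II-2 un ·: CC|Cc
C/II-3 ? I-1×I-2: CC|Cc|cc
C/II-4 aff I-1×I-2: cc
C/III-1 un II-2×II-1: Cc
⇒ C over [I-1,I-2,II-1,II-2,II-3,II-4,III-1]: 10 consistent
T/I-1 ? ·: TT|Tt|tt
T/I-2 un ·: TT|Tt
T/II-1 un I-1×I-2: TT|Tt
T/II-2 un ·: TT|Tt
T/II-3 un I-1×I-2: TT|Tt
T/II-4 ? I-1×I-2: TT|Tt|tt
T/III-1 un II-2×II-1: TT|Tt
⇒ T over [I-1,I-2,II-1,II-2,II-3,II-4,III-1]: 113 consistent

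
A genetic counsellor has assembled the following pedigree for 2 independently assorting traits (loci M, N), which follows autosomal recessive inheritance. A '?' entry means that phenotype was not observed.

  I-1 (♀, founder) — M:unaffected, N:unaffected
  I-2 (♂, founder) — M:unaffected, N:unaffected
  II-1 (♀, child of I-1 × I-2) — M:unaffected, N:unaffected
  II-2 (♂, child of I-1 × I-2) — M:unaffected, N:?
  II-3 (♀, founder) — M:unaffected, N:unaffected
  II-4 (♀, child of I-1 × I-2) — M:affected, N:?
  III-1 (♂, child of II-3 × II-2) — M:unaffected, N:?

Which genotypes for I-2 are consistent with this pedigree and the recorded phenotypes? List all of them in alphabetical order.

M/I-1 un ·: Mm
M/I-2 un ·: Mm
M/II-1 un I-1×I-2: MM|Mm
M/II-2 un I-1×I-2: MM|Mm
M/II-3 un ·: MM|Mm
M/II-4 aff I-1×I-2: mm
M/III-1 un II-3×II-2: MM|Mm
⇒ M over [I-1,I-2,II-1,II-2,II-3,II-4,III-1]: 14 consistent
N/I-1 un ·: NN|Nn
N/I-2 un ·: NN|Nn
N/II-1 un I-1×I-2: NN|Nn
N/II-2 ? I-1×I-2: NN|Nn|nn
N/II-3 un ·: NN|Nn
N/II-4 ? I-1×I-2: NN|Nn|nn
N/III-1 ? II-3×II-2: NN|Nn|nn
⇒ N over [I-1,I-2,II-1,II-2,II-3,II-4,III-1]: 133 consistent

I-2 ∈ {Mm NN, Mm Nn}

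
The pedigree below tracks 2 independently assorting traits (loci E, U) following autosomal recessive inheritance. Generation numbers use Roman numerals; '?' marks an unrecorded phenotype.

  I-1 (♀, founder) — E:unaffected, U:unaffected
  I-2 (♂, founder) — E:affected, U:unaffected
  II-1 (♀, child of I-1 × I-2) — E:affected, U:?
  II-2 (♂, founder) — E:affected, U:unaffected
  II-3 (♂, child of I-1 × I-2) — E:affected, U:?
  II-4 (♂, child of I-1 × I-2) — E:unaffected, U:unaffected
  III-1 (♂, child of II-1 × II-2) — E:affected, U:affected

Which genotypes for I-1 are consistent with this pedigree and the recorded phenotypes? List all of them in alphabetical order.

I-1 ∈ {Ee UU, Ee Uu}

E/I-1 un ·: Ee
E/I-2 aff ·: ee
E/II-1 aff I-1×I-2: ee
E/II-2 aff ·: ee
E/II-3 aff I-1×I-2: ee
E/II-4 un I-1×I-2: Ee
E/III-1 aff II-1×II-2: ee
⇒ E over [I-1,I-2,II-1,II-2,II-3,II-4,III-1]: 1 consistent
U/I-1 un ·: UU|Uu
U/I-2 un ·: UU|Uu
U/II-1 ? I-1×I-2: Uu|uu
U/II-2 un ·: Uu
U/II-3 ? I-1×I-2: UU|Uu|uu
U/II-4 un I-1×I-2: UU|Uu
U/III-1 aff II-1×II-2: uu
⇒ U over [I-1,I-2,II-1,II-2,II-3,II-4,III-1]: 20 consistent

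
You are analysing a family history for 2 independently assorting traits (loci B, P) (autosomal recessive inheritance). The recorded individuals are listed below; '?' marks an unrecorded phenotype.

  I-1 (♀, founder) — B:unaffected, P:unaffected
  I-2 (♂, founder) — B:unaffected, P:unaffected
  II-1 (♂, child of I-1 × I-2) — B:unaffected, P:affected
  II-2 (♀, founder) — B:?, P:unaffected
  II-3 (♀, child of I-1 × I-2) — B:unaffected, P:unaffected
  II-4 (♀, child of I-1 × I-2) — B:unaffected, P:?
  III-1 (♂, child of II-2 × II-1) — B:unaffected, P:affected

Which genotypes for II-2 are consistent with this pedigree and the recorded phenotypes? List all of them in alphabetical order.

B/I-1 un ·: BB|Bb
B/I-2 un ·: BB|Bb
B/II-1 un I-1×I-2: BB|Bb
B/II-2 ? ·: BB|Bb|bb
B/II-3 un I-1×I-2: BB|Bb
B/II-4 un I-1×I-2: BB|Bb
B/III-1 un II-2×II-1: BB|Bb
⇒ B over [I-1,I-2,II-1,II-2,II-3,II-4,III-1]: 112 consistent
P/I-1 un ·: Pp
P/I-2 un ·: Pp
P/II-1 aff I-1×I-2: pp
P/II-2 un ·: Pp
P/II-3 un I-1×I-2: PP|Pp
P/II-4 ? I-1×I-2: PP|Pp|pp
P/III-1 aff II-2×II-1: pp
⇒ P over [I-1,I-2,II-1,II-2,II-3,II-4,III-1]: 6 consistent

II-2 ∈ {BB Pp, Bb Pp, bb Pp}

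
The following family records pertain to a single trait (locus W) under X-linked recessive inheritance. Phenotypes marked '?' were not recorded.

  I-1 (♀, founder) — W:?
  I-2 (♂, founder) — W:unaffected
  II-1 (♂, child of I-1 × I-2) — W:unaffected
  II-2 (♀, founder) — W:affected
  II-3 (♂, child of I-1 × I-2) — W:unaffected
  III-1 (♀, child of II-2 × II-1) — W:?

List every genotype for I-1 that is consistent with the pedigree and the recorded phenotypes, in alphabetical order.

I-1 ∈ {X^WX^W, X^WX^w}

W/I-1 ? ·: X^WX^W|X^WX^w
W/I-2 un ·: X^WY
W/II-1 un I-1×I-2: X^WY
W/II-2 aff ·: X^wX^w
W/II-3 un I-1×I-2: X^WY
W/III-1 ? II-2×II-1: X^WX^w
⇒ W over [I-1,I-2,II-1,II-2,II-3,III-1]: 2 consistent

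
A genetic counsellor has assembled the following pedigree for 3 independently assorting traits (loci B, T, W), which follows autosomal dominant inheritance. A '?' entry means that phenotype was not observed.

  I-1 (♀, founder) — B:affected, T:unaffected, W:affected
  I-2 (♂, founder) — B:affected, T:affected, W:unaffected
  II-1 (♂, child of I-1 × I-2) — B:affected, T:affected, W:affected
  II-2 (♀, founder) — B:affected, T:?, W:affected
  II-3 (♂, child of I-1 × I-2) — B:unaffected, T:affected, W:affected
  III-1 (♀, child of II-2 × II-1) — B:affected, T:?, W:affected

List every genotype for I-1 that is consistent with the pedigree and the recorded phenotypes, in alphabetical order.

B/I-1 aff ·: Bb
B/I-2 aff ·: Bb
B/II-1 aff I-1×I-2: Bb|BB
B/II-2 aff ·: Bb|BB
B/II-3 un I-1×I-2: bb
B/III-1 aff II-2×II-1: Bb|BB
⇒ B over [I-1,I-2,II-1,II-2,II-3,III-1]: 7 consistent
T/I-1 un ·: tt
T/I-2 aff ·: Tt|TT
T/II-1 aff I-1×I-2: Tt
T/II-2 ? ·: tt|Tt|TT
T/II-3 aff I-1×I-2: Tt
T/III-1 ? II-2×II-1: tt|Tt|TT
⇒ T over [I-1,I-2,II-1,II-2,II-3,III-1]: 14 consistent
W/I-1 aff ·: Ww|WW
W/I-2 un ·: ww
W/II-1 aff I-1×I-2: Ww
W/II-2 aff ·: Ww|WW
W/II-3 aff I-1×I-2: Ww
W/III-1 aff II-2×II-1: Ww|WW
⇒ W over [I-1,I-2,II-1,II-2,II-3,III-1]: 8 consistent

I-1 ∈ {Bb tt WW, Bb tt Ww}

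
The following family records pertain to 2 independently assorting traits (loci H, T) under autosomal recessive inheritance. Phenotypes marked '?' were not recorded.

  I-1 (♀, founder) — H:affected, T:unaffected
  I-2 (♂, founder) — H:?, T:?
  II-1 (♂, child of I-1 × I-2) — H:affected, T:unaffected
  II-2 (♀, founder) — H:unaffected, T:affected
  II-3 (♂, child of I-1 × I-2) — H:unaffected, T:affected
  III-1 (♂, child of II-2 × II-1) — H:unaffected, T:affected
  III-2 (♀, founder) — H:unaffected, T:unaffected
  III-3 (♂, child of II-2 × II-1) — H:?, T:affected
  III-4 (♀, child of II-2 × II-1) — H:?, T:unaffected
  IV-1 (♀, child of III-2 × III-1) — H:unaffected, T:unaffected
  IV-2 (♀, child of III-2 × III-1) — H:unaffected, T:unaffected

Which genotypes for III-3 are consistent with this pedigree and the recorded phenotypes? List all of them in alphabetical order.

H/I-1 aff ·: hh
H/I-2 ? ·: Hh
H/II-1 aff I-1×I-2: hh
H/II-2 un ·: HH|Hh
H/II-3 un I-1×I-2: Hh
H/III-1 un II-2×II-1: Hh
H/III-2 un ·: HH|Hh
H/III-3 ? II-2×II-1: Hh|hh
H/III-4 ? II-2×II-1: Hh|hh
H/IV-1 un III-2×III-1: HH|Hh
H/IV-2 un III-2×III-1: HH|Hh
⇒ H over [I-1,I-2,II-1,II-2,II-3,III-1,III-2,III-3,III-4,IV-1,IV-2]: 40 consistent
T/I-1 un ·: Tt
T/I-2 ? ·: Tt|tt
T/II-1 un I-1×I-2: Tt
T/II-2 aff ·: tt
T/II-3 aff I-1×I-2: tt
T/III-1 aff II-2×II-1: tt
T/III-2 un ·: TT|Tt
T/III-3 aff II-2×II-1: tt
T/III-4 un II-2×II-1: Tt
T/IV-1 un III-2×III-1: Tt
T/IV-2 un III-2×III-1: Tt
⇒ T over [I-1,I-2,II-1,II-2,II-3,III-1,III-2,III-3,III-4,IV-1,IV-2]: 4 consistent

III-3 ∈ {Hh tt, hh tt}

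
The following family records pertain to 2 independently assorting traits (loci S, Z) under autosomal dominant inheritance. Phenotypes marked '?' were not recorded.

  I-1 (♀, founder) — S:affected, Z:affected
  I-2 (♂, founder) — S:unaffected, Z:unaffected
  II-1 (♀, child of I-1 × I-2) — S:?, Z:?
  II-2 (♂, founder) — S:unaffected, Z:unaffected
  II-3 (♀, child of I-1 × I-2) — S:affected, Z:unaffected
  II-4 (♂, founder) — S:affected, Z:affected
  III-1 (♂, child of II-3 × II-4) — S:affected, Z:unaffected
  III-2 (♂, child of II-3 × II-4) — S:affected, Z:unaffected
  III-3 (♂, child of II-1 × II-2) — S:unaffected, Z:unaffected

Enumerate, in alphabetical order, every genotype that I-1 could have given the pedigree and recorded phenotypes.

I-1 ∈ {SS Zz, Ss Zz}

S/I-1 aff ·: Ss|SS
S/I-2 un ·: ss
S/II-1 ? I-1×I-2: ss|Ss
S/II-2 un ·: ss
S/II-3 aff I-1×I-2: Ss
S/II-4 aff ·: Ss|SS
S/III-1 aff II-3×II-4: Ss|SS
S/III-2 aff II-3×II-4: Ss|SS
S/III-3 un II-1×II-2: ss
⇒ S over [I-1,I-2,II-1,II-2,II-3,II-4,III-1,III-2,III-3]: 24 consistent
Z/I-1 aff ·: Zz
Z/I-2 un ·: zz
Z/II-1 ? I-1×I-2: zz|Zz
Z/II-2 un ·: zz
Z/II-3 un I-1×I-2: zz
Z/II-4 aff ·: Zz
Z/III-1 un II-3×II-4: zz
Z/III-2 un II-3×II-4: zz
Z/III-3 un II-1×II-2: zz
⇒ Z over [I-1,I-2,II-1,II-2,II-3,II-4,III-1,III-2,III-3]: 2 consistent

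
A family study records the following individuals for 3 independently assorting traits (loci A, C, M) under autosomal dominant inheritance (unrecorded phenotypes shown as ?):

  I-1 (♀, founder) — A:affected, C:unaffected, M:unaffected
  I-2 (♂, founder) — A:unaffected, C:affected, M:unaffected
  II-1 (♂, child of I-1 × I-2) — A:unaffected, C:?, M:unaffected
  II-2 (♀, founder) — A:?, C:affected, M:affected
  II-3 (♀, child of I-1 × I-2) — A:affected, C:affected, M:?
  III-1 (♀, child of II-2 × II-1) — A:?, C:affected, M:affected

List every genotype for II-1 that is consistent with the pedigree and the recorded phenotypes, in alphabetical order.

A/I-1 aff ·: Aa
A/I-2 un ·: aa
A/II-1 un I-1×I-2: aa
A/II-2 ? ·: aa|Aa|AA
A/II-3 aff I-1×I-2: Aa
A/III-1 ? II-2×II-1: aa|Aa
⇒ A over [I-1,I-2,II-1,II-2,II-3,III-1]: 4 consistent
C/I-1 un ·: cc
C/I-2 aff ·: Cc|CC
C/II-1 ? I-1×I-2: cc|Cc
C/II-2 aff ·: Cc|CC
C/II-3 aff I-1×I-2: Cc
C/III-1 aff II-2×II-1: Cc|CC
⇒ C over [I-1,I-2,II-1,II-2,II-3,III-1]: 10 consistent
M/I-1 un ·: mm
M/I-2 un ·: mm
M/II-1 un I-1×I-2: mm
M/II-2 aff ·: Mm|MM
M/II-3 ? I-1×I-2: mm
M/III-1 aff II-2×II-1: Mm
⇒ M over [I-1,I-2,II-1,II-2,II-3,III-1]: 2 consistent

II-1 ∈ {aa Cc mm, aa cc mm}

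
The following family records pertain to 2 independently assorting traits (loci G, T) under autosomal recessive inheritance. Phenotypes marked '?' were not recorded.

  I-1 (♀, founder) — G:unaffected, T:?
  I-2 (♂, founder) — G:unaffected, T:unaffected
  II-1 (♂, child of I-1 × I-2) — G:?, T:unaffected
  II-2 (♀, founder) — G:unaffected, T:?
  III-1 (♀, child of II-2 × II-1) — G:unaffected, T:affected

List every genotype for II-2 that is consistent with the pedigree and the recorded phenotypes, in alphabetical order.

II-2 ∈ {GG Tt, GG tt, Gg Tt, Gg tt}

G/I-1 un ·: GG|Gg
G/I-2 un ·: GG|Gg
G/II-1 ? I-1×I-2: GG|Gg|gg
G/II-2 un ·: GG|Gg
G/III-1 un II-2×II-1: GG|Gg
⇒ G over [I-1,I-2,II-1,II-2,III-1]: 26 consistent
T/I-1 ? ·: TT|Tt|tt
T/I-2 un ·: TT|Tt
T/II-1 un I-1×I-2: Tt
T/II-2 ? ·: Tt|tt
T/III-1 aff II-2×II-1: tt
⇒ T over [I-1,I-2,II-1,II-2,III-1]: 10 consistent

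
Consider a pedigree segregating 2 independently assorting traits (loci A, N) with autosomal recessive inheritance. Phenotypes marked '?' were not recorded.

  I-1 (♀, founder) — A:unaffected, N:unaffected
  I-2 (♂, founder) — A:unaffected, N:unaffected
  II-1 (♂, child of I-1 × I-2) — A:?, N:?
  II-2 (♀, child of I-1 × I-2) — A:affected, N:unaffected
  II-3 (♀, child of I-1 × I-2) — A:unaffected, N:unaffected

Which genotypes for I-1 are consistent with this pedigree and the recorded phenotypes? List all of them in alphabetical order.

I-1 ∈ {Aa NN, Aa Nn}

A/I-1 un ·: Aa
A/I-2 un ·: Aa
A/II-1 ? I-1×I-2: AA|Aa|aa
A/II-2 aff I-1×I-2: aa
A/II-3 un I-1×I-2: AA|Aa
⇒ A over [I-1,I-2,II-1,II-2,II-3]: 6 consistent
N/I-1 un ·: NN|Nn
N/I-2 un ·: NN|Nn
N/II-1 ? I-1×I-2: NN|Nn|nn
N/II-2 un I-1×I-2: NN|Nn
N/II-3 un I-1×I-2: NN|Nn
⇒ N over [I-1,I-2,II-1,II-2,II-3]: 29 consistent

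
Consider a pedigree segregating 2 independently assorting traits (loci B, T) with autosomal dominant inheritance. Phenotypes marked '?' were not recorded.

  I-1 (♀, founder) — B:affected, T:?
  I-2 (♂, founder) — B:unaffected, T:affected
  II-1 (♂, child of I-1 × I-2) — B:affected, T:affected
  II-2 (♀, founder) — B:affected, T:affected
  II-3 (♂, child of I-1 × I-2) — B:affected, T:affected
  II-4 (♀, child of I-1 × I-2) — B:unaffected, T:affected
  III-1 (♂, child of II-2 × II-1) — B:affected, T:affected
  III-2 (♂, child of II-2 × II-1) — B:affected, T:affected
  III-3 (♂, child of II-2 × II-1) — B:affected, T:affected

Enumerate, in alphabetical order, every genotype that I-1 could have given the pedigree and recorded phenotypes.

I-1 ∈ {Bb TT, Bb Tt, Bb tt}

B/I-1 aff ·: Bb
B/I-2 un ·: bb
B/II-1 aff I-1×I-2: Bb
B/II-2 aff ·: Bb|BB
B/II-3 aff I-1×I-2: Bb
B/II-4 un I-1×I-2: bb
B/III-1 aff II-2×II-1: Bb|BB
B/III-2 aff II-2×II-1: Bb|BB
B/III-3 aff II-2×II-1: Bb|BB
⇒ B over [I-1,I-2,II-1,II-2,II-3,II-4,III-1,III-2,III-3]: 16 consistent
T/I-1 ? ·: tt|Tt|TT
T/I-2 aff ·: Tt|TT
T/II-1 aff I-1×I-2: Tt|TT
T/II-2 aff ·: Tt|TT
T/II-3 aff I-1×I-2: Tt|TT
T/II-4 aff I-1×I-2: Tt|TT
T/III-1 aff II-2×II-1: Tt|TT
T/III-2 aff II-2×II-1: Tt|TT
T/III-3 aff II-2×II-1: Tt|TT
⇒ T over [I-1,I-2,II-1,II-2,II-3,II-4,III-1,III-2,III-3]: 341 consistent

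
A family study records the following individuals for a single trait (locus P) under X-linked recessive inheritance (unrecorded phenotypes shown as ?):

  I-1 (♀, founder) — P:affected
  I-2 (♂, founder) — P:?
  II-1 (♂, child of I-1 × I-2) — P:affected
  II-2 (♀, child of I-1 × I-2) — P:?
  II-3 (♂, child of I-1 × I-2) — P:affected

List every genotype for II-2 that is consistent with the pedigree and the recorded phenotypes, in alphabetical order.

II-2 ∈ {X^PX^p, X^pX^p}

P/I-1 aff ·: X^pX^p
P/I-2 ? ·: X^PY|X^pY
P/II-1 aff I-1×I-2: X^pY
P/II-2 ? I-1×I-2: X^PX^p|X^pX^p
P/II-3 aff I-1×I-2: X^pY
⇒ P over [I-1,I-2,II-1,II-2,II-3]: 2 consistent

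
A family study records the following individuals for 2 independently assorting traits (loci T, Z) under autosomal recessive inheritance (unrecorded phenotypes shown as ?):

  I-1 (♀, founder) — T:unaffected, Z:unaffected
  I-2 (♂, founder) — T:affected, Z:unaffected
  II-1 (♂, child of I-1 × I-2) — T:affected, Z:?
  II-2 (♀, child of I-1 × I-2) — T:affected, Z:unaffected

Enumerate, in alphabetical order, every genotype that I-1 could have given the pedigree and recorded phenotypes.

I-1 ∈ {Tt ZZ, Tt Zz}

T/I-1 un ·: Tt
T/I-2 aff ·: tt
T/II-1 aff I-1×I-2: tt
T/II-2 aff I-1×I-2: tt
⇒ T over [I-1,I-2,II-1,II-2]: 1 consistent
Z/I-1 un ·: ZZ|Zz
Z/I-2 un ·: ZZ|Zz
Z/II-1 ? I-1×I-2: ZZ|Zz|zz
Z/II-2 un I-1×I-2: ZZ|Zz
⇒ Z over [I-1,I-2,II-1,II-2]: 15 consistent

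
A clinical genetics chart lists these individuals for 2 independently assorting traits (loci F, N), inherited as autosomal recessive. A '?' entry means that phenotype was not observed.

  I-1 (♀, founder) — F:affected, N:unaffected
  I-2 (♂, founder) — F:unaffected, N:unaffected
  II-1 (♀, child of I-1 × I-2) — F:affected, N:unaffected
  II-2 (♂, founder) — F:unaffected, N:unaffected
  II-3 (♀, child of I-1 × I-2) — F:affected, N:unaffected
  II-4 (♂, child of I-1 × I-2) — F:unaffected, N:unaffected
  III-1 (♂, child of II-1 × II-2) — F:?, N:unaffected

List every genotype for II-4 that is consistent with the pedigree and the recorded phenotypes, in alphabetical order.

F/I-1 aff ·: ff
F/I-2 un ·: Ff
F/II-1 aff I-1×I-2: ff
F/II-2 un ·: FF|Ff
F/II-3 aff I-1×I-2: ff
F/II-4 un I-1×I-2: Ff
F/III-1 ? II-1×II-2: Ff|ff
⇒ F over [I-1,I-2,II-1,II-2,II-3,II-4,III-1]: 3 consistent
N/I-1 un ·: NN|Nn
N/I-2 un ·: NN|Nn
N/II-1 un I-1×I-2: NN|Nn
N/II-2 un ·: NN|Nn
N/II-3 un I-1×I-2: NN|Nn
N/II-4 un I-1×I-2: NN|Nn
N/III-1 un II-1×II-2: NN|Nn
⇒ N over [I-1,I-2,II-1,II-2,II-3,II-4,III-1]: 87 consistent

II-4 ∈ {Ff NN, Ff Nn}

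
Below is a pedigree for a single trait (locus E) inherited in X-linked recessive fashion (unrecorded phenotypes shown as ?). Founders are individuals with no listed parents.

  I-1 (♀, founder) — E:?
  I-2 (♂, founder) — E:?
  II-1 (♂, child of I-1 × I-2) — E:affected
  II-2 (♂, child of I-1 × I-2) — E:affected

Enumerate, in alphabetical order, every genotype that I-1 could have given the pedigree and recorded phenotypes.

E/I-1 ? ·: X^EX^e|X^eX^e
E/I-2 ? ·: X^EY|X^eY
E/II-1 aff I-1×I-2: X^eY
E/II-2 aff I-1×I-2: X^eY
⇒ E over [I-1,I-2,II-1,II-2]: 4 consistent

I-1 ∈ {X^EX^e, X^eX^e}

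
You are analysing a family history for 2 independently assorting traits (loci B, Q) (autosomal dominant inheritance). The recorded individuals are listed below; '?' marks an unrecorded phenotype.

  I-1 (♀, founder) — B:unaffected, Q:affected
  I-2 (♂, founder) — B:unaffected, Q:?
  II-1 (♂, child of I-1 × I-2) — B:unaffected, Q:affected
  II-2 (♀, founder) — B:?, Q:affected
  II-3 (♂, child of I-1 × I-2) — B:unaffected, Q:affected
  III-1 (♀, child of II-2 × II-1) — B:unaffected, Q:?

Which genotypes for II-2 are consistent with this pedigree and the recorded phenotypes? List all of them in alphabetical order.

B/I-1 un ·: bb
B/I-2 un ·: bb
B/II-1 un I-1×I-2: bb
B/II-2 ? ·: bb|Bb
B/II-3 un I-1×I-2: bb
B/III-1 un II-2×II-1: bb
⇒ B over [I-1,I-2,II-1,II-2,II-3,III-1]: 2 consistent
Q/I-1 aff ·: Qq|QQ
Q/I-2 ? ·: qq|Qq|QQ
Q/II-1 aff I-1×I-2: Qq|QQ
Q/II-2 aff ·: Qq|QQ
Q/II-3 aff I-1×I-2: Qq|QQ
Q/III-1 ? II-2×II-1: qq|Qq|QQ
⇒ Q over [I-1,I-2,II-1,II-2,II-3,III-1]: 61 consistent

II-2 ∈ {Bb QQ, Bb Qq, bb QQ, bb Qq}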